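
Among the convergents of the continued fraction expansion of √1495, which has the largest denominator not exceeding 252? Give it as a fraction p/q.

√1495 = [38; 1, 1, 1, 76, …] (period length 4).
Convergents:
  p_0/q_0 = 38/1
  p_1/q_1 = 39/1
  p_2/q_2 = 77/2
  p_3/q_3 = 116/3
  p_4/q_4 = 8893/230
  p_5/q_5 = 9009/233
  p_6/q_6 = 17902/463
q_5 = 233 ≤ 252 < 463 = q_6, so the answer is 9009/233.

9009/233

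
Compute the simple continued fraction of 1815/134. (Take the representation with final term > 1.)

[13; 1, 1, 5, 12]

1815 = 13*134 + 73
134 = 1*73 + 61
73 = 1*61 + 12
61 = 5*12 + 1
12 = 12*1 + 0  (stop)
So 1815/134 = [13; 1, 1, 5, 12].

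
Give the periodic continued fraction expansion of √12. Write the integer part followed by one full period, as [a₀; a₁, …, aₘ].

[3; 2, 6]

a₀ = ⌊√12⌋ = 3.
With m₀=0, d₀=1 and mₖ₊₁ = dₖaₖ − mₖ, dₖ₊₁ = (n − mₖ₊₁²)/dₖ, aₖ₊₁ = ⌊(a₀+mₖ₊₁)/dₖ₊₁⌋:
  k=1: m=3, d=3, a=2
  k=2: m=3, d=1, a=6
d=1 and a=2a₀=6 at k=2, so the next step gives (m, d) = (3, 3) again — its k=1 value — and the period has length 2.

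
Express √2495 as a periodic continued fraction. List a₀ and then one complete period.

[49; 1, 18, 1, 98]

a₀ = ⌊√2495⌋ = 49.
With m₀=0, d₀=1 and mₖ₊₁ = dₖaₖ − mₖ, dₖ₊₁ = (n − mₖ₊₁²)/dₖ, aₖ₊₁ = ⌊(a₀+mₖ₊₁)/dₖ₊₁⌋:
  k=1: m=49, d=94, a=1
  k=2: m=45, d=5, a=18
  k=3: m=45, d=94, a=1
  k=4: m=49, d=1, a=98
d=1 and a=2a₀=98 at k=4, so the next step gives (m, d) = (49, 94) again — its k=1 value — and the period has length 4.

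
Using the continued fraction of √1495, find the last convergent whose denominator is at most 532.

17902/463

√1495 = [38; 1, 1, 1, 76, …] (period length 4).
Convergents:
  p_0/q_0 = 38/1
  p_1/q_1 = 39/1
  p_2/q_2 = 77/2
  p_3/q_3 = 116/3
  p_4/q_4 = 8893/230
  p_5/q_5 = 9009/233
  p_6/q_6 = 17902/463
  p_7/q_7 = 26911/696
q_6 = 463 ≤ 532 < 696 = q_7, so the answer is 17902/463.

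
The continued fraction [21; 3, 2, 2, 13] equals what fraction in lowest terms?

4855/228

Using pₖ = aₖpₖ₋₁ + pₖ₋₂ and qₖ = aₖqₖ₋₁ + qₖ₋₂:
  k=0: a=21, p=21, q=1
  k=1: a=3, p=64, q=3
  k=2: a=2, p=149, q=7
  k=3: a=2, p=362, q=17
  k=4: a=13, p=4855, q=228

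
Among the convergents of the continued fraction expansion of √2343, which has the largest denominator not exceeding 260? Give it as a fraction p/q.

10649/220

√2343 = [48; 2, 2, 8, 2, 2, 96, …] (period length 6).
Convergents:
  p_0/q_0 = 48/1
  p_1/q_1 = 97/2
  p_2/q_2 = 242/5
  p_3/q_3 = 2033/42
  p_4/q_4 = 4308/89
  p_5/q_5 = 10649/220
  p_6/q_6 = 1026612/21209
q_5 = 220 ≤ 260 < 21209 = q_6, so the answer is 10649/220.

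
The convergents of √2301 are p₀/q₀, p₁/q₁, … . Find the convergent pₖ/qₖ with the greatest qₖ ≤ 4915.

√2301 = [47; 1, 30, 1, 94, …] (period length 4).
Convergents:
  p_0/q_0 = 47/1
  p_1/q_1 = 48/1
  p_2/q_2 = 1487/31
  p_3/q_3 = 1535/32
  p_4/q_4 = 145777/3039
  p_5/q_5 = 147312/3071
  p_6/q_6 = 4565137/95169
q_5 = 3071 ≤ 4915 < 95169 = q_6, so the answer is 147312/3071.

147312/3071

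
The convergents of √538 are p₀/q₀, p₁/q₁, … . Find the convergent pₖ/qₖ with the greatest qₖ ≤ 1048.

√538 = [23; 5, 7, 1, 1, 7, 5, 46, …] (period length 7).
Convergents:
  p_0/q_0 = 23/1
  p_1/q_1 = 116/5
  p_2/q_2 = 835/36
  p_3/q_3 = 951/41
  p_4/q_4 = 1786/77
  p_5/q_5 = 13453/580
  p_6/q_6 = 69051/2977
q_5 = 580 ≤ 1048 < 2977 = q_6, so the answer is 13453/580.

13453/580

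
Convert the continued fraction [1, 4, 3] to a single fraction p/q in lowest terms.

Fold from the inside: start with 3/1.
  4 + 1/3 = 13/3
  1 + 3/13 = 16/13

16/13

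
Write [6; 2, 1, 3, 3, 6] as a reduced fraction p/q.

Using pₖ = aₖpₖ₋₁ + pₖ₋₂ and qₖ = aₖqₖ₋₁ + qₖ₋₂:
  k=0: a=6, p=6, q=1
  k=1: a=2, p=13, q=2
  k=2: a=1, p=19, q=3
  k=3: a=3, p=70, q=11
  k=4: a=3, p=229, q=36
  k=5: a=6, p=1444, q=227

1444/227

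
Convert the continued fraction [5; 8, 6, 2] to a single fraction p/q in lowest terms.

Using pₖ = aₖpₖ₋₁ + pₖ₋₂ and qₖ = aₖqₖ₋₁ + qₖ₋₂:
  k=0: a=5, p=5, q=1
  k=1: a=8, p=41, q=8
  k=2: a=6, p=251, q=49
  k=3: a=2, p=543, q=106

543/106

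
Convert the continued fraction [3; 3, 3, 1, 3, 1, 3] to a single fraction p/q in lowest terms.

Fold from the inside: start with 3/1.
  1 + 1/3 = 4/3
  3 + 3/4 = 15/4
  1 + 4/15 = 19/15
  3 + 15/19 = 72/19
  3 + 19/72 = 235/72
  3 + 72/235 = 777/235

777/235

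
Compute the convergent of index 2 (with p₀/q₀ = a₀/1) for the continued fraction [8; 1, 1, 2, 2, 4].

Using pₖ = aₖpₖ₋₁ + pₖ₋₂, qₖ = aₖqₖ₋₁ + qₖ₋₂ (with p₋₁=1, p₋₂=0, q₋₁=0, q₋₂=1):
  k=0: a=8, p=8, q=1
  k=1: a=1, p=9, q=1
  k=2: a=1, p=17, q=2

17/2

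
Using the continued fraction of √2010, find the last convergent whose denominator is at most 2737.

120556/2689

√2010 = [44; 1, 4, 1, 88, …] (period length 4).
Convergents:
  p_0/q_0 = 44/1
  p_1/q_1 = 45/1
  p_2/q_2 = 224/5
  p_3/q_3 = 269/6
  p_4/q_4 = 23896/533
  p_5/q_5 = 24165/539
  p_6/q_6 = 120556/2689
  p_7/q_7 = 144721/3228
q_6 = 2689 ≤ 2737 < 3228 = q_7, so the answer is 120556/2689.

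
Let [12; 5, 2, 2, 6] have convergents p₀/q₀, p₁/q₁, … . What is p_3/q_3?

Using pₖ = aₖpₖ₋₁ + pₖ₋₂, qₖ = aₖqₖ₋₁ + qₖ₋₂ (with p₋₁=1, p₋₂=0, q₋₁=0, q₋₂=1):
  k=0: a=12, p=12, q=1
  k=1: a=5, p=61, q=5
  k=2: a=2, p=134, q=11
  k=3: a=2, p=329, q=27

329/27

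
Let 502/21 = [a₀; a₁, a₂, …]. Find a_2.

9

502 = 23·21 + 19   →  a_0 = 23
21 = 1·19 + 2   →  a_1 = 1
19 = 9·2 + 1   →  a_2 = 9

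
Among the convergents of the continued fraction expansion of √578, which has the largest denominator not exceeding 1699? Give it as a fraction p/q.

27720/1153

√578 = [24; 24, 48, …] (period length 2).
Convergents:
  p_0/q_0 = 24/1
  p_1/q_1 = 577/24
  p_2/q_2 = 27720/1153
  p_3/q_3 = 665857/27696
q_2 = 1153 ≤ 1699 < 27696 = q_3, so the answer is 27720/1153.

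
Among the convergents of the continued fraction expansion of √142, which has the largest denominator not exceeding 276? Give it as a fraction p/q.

3277/275

√142 = [11; 1, 10, 1, 22, …] (period length 4).
Convergents:
  p_0/q_0 = 11/1
  p_1/q_1 = 12/1
  p_2/q_2 = 131/11
  p_3/q_3 = 143/12
  p_4/q_4 = 3277/275
  p_5/q_5 = 3420/287
q_4 = 275 ≤ 276 < 287 = q_5, so the answer is 3277/275.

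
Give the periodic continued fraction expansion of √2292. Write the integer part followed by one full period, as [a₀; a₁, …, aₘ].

[47; 1, 6, 1, 94]

a₀ = ⌊√2292⌋ = 47.
With m₀=0, d₀=1 and mₖ₊₁ = dₖaₖ − mₖ, dₖ₊₁ = (n − mₖ₊₁²)/dₖ, aₖ₊₁ = ⌊(a₀+mₖ₊₁)/dₖ₊₁⌋:
  k=1: m=47, d=83, a=1
  k=2: m=36, d=12, a=6
  k=3: m=36, d=83, a=1
  k=4: m=47, d=1, a=94
d=1 and a=2a₀=94 at k=4, so the next step gives (m, d) = (47, 83) again — its k=1 value — and the period has length 4.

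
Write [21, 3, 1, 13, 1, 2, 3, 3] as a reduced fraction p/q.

Fold from the inside: start with 3/1.
  3 + 1/3 = 10/3
  2 + 3/10 = 23/10
  1 + 10/23 = 33/23
  13 + 23/33 = 452/33
  1 + 33/452 = 485/452
  3 + 452/485 = 1907/485
  21 + 485/1907 = 40532/1907

40532/1907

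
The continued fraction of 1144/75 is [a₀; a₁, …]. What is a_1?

3

1144 = 15·75 + 19   →  a_0 = 15
75 = 3·19 + 18   →  a_1 = 3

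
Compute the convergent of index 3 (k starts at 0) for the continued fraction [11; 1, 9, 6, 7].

Using pₖ = aₖpₖ₋₁ + pₖ₋₂, qₖ = aₖqₖ₋₁ + qₖ₋₂ (with p₋₁=1, p₋₂=0, q₋₁=0, q₋₂=1):
  k=0: a=11, p=11, q=1
  k=1: a=1, p=12, q=1
  k=2: a=9, p=119, q=10
  k=3: a=6, p=726, q=61

726/61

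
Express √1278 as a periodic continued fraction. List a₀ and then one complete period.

[35; 1, 2, 1, 70]

a₀ = ⌊√1278⌋ = 35.
With m₀=0, d₀=1 and mₖ₊₁ = dₖaₖ − mₖ, dₖ₊₁ = (n − mₖ₊₁²)/dₖ, aₖ₊₁ = ⌊(a₀+mₖ₊₁)/dₖ₊₁⌋:
  k=1: m=35, d=53, a=1
  k=2: m=18, d=18, a=2
  k=3: m=18, d=53, a=1
  k=4: m=35, d=1, a=70
d=1 and a=2a₀=70 at k=4, so the next step gives (m, d) = (35, 53) again — its k=1 value — and the period has length 4.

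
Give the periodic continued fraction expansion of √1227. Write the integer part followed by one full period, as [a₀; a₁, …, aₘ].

[35; 35, 70]

a₀ = ⌊√1227⌋ = 35.
With m₀=0, d₀=1 and mₖ₊₁ = dₖaₖ − mₖ, dₖ₊₁ = (n − mₖ₊₁²)/dₖ, aₖ₊₁ = ⌊(a₀+mₖ₊₁)/dₖ₊₁⌋:
  k=1: m=35, d=2, a=35
  k=2: m=35, d=1, a=70
d=1 and a=2a₀=70 at k=2, so the next step gives (m, d) = (35, 2) again — its k=1 value — and the period has length 2.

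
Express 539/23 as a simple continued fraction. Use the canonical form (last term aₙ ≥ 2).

[23; 2, 3, 3]

539 = 23×23 + 10
23 = 2×10 + 3
10 = 3×3 + 1
3 = 3×1 + 0  (stop)
So 539/23 = [23; 2, 3, 3].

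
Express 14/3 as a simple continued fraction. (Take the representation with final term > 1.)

[4; 1, 2]

14 = 4·3 + 2
3 = 1·2 + 1
2 = 2·1 + 0  (stop)
So 14/3 = [4; 1, 2].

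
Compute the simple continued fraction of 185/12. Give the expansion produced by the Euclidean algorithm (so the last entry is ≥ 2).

[15; 2, 2, 2]

185 = 15*12 + 5
12 = 2*5 + 2
5 = 2*2 + 1
2 = 2*1 + 0  (stop)
So 185/12 = [15; 2, 2, 2].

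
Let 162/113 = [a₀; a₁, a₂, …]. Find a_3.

3

162 = 1·113 + 49   →  a_0 = 1
113 = 2·49 + 15   →  a_1 = 2
49 = 3·15 + 4   →  a_2 = 3
15 = 3·4 + 3   →  a_3 = 3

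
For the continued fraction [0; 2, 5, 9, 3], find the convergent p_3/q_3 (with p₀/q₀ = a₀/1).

46/101

Using pₖ = aₖpₖ₋₁ + pₖ₋₂, qₖ = aₖqₖ₋₁ + qₖ₋₂ (with p₋₁=1, p₋₂=0, q₋₁=0, q₋₂=1):
  k=0: a=0, p=0, q=1
  k=1: a=2, p=1, q=2
  k=2: a=5, p=5, q=11
  k=3: a=9, p=46, q=101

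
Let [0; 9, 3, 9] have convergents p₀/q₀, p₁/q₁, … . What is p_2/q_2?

Using pₖ = aₖpₖ₋₁ + pₖ₋₂, qₖ = aₖqₖ₋₁ + qₖ₋₂ (with p₋₁=1, p₋₂=0, q₋₁=0, q₋₂=1):
  k=0: a=0, p=0, q=1
  k=1: a=9, p=1, q=9
  k=2: a=3, p=3, q=28

3/28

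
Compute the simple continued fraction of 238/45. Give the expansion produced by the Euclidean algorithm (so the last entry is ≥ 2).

[5; 3, 2, 6]

238 = 5×45 + 13
45 = 3×13 + 6
13 = 2×6 + 1
6 = 6×1 + 0  (stop)
So 238/45 = [5; 3, 2, 6].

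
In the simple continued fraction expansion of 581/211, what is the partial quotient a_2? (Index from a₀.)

3

581 = 2·211 + 159   →  a_0 = 2
211 = 1·159 + 52   →  a_1 = 1
159 = 3·52 + 3   →  a_2 = 3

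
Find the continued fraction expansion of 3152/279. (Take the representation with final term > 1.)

3152 = 11*279 + 83
279 = 3*83 + 30
83 = 2*30 + 23
30 = 1*23 + 7
23 = 3*7 + 2
7 = 3*2 + 1
2 = 2*1 + 0  (stop)
So 3152/279 = [11; 3, 2, 1, 3, 3, 2].

[11; 3, 2, 1, 3, 3, 2]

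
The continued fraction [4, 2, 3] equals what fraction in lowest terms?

Using pₖ = aₖpₖ₋₁ + pₖ₋₂ and qₖ = aₖqₖ₋₁ + qₖ₋₂:
  k=0: a=4, p=4, q=1
  k=1: a=2, p=9, q=2
  k=2: a=3, p=31, q=7

31/7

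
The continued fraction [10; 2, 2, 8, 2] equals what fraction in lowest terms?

926/89

Fold from the inside: start with 2/1.
  8 + 1/2 = 17/2
  2 + 2/17 = 36/17
  2 + 17/36 = 89/36
  10 + 36/89 = 926/89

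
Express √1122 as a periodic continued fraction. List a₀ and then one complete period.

[33; 2, 66]

a₀ = ⌊√1122⌋ = 33.
With m₀=0, d₀=1 and mₖ₊₁ = dₖaₖ − mₖ, dₖ₊₁ = (n − mₖ₊₁²)/dₖ, aₖ₊₁ = ⌊(a₀+mₖ₊₁)/dₖ₊₁⌋:
  k=1: m=33, d=33, a=2
  k=2: m=33, d=1, a=66
d=1 and a=2a₀=66 at k=2, so the next step gives (m, d) = (33, 33) again — its k=1 value — and the period has length 2.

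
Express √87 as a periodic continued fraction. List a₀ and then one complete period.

[9; 3, 18]

a₀ = ⌊√87⌋ = 9.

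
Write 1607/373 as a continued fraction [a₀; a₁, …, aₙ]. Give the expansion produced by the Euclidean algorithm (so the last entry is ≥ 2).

1607 = 4·373 + 115
373 = 3·115 + 28
115 = 4·28 + 3
28 = 9·3 + 1
3 = 3·1 + 0  (stop)
So 1607/373 = [4; 3, 4, 9, 3].

[4; 3, 4, 9, 3]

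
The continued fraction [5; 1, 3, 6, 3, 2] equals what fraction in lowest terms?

Using pₖ = aₖpₖ₋₁ + pₖ₋₂ and qₖ = aₖqₖ₋₁ + qₖ₋₂:
  k=0: a=5, p=5, q=1
  k=1: a=1, p=6, q=1
  k=2: a=3, p=23, q=4
  k=3: a=6, p=144, q=25
  k=4: a=3, p=455, q=79
  k=5: a=2, p=1054, q=183

1054/183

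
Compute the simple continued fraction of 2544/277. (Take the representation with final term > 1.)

2544 = 9·277 + 51
277 = 5·51 + 22
51 = 2·22 + 7
22 = 3·7 + 1
7 = 7·1 + 0  (stop)
So 2544/277 = [9; 5, 2, 3, 7].

[9; 5, 2, 3, 7]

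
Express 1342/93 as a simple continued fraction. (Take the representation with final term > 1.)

1342 = 14*93 + 40
93 = 2*40 + 13
40 = 3*13 + 1
13 = 13*1 + 0  (stop)
So 1342/93 = [14; 2, 3, 13].

[14; 2, 3, 13]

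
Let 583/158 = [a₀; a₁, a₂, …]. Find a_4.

2

583 = 3·158 + 109   →  a_0 = 3
158 = 1·109 + 49   →  a_1 = 1
109 = 2·49 + 11   →  a_2 = 2
49 = 4·11 + 5   →  a_3 = 4
11 = 2·5 + 1   →  a_4 = 2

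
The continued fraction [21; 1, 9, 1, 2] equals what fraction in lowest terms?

Fold from the inside: start with 2/1.
  1 + 1/2 = 3/2
  9 + 2/3 = 29/3
  1 + 3/29 = 32/29
  21 + 29/32 = 701/32

701/32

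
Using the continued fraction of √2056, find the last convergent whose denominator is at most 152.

4625/102

√2056 = [45; 2, 1, 10, 1, 2, 90, …] (period length 6).
Convergents:
  p_0/q_0 = 45/1
  p_1/q_1 = 91/2
  p_2/q_2 = 136/3
  p_3/q_3 = 1451/32
  p_4/q_4 = 1587/35
  p_5/q_5 = 4625/102
  p_6/q_6 = 417837/9215
q_5 = 102 ≤ 152 < 9215 = q_6, so the answer is 4625/102.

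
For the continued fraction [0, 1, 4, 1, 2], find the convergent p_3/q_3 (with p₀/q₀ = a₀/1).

5/6

Using pₖ = aₖpₖ₋₁ + pₖ₋₂, qₖ = aₖqₖ₋₁ + qₖ₋₂ (with p₋₁=1, p₋₂=0, q₋₁=0, q₋₂=1):
  k=0: a=0, p=0, q=1
  k=1: a=1, p=1, q=1
  k=2: a=4, p=4, q=5
  k=3: a=1, p=5, q=6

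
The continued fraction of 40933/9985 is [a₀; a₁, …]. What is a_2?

18

40933 = 4·9985 + 993   →  a_0 = 4
9985 = 10·993 + 55   →  a_1 = 10
993 = 18·55 + 3   →  a_2 = 18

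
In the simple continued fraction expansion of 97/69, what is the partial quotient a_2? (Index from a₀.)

2

97 = 1·69 + 28   →  a_0 = 1
69 = 2·28 + 13   →  a_1 = 2
28 = 2·13 + 2   →  a_2 = 2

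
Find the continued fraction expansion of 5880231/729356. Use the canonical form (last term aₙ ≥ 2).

[8; 16, 14, 16, 1, 9, 19]

5880231 = 8*729356 + 45383
729356 = 16*45383 + 3228
45383 = 14*3228 + 191
3228 = 16*191 + 172
191 = 1*172 + 19
172 = 9*19 + 1
19 = 19*1 + 0  (stop)
So 5880231/729356 = [8; 16, 14, 16, 1, 9, 19].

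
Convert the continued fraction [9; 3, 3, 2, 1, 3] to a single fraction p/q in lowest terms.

Fold from the inside: start with 3/1.
  1 + 1/3 = 4/3
  2 + 3/4 = 11/4
  3 + 4/11 = 37/11
  3 + 11/37 = 122/37
  9 + 37/122 = 1135/122

1135/122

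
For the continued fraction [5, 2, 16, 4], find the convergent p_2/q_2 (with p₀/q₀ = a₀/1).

181/33

Using pₖ = aₖpₖ₋₁ + pₖ₋₂, qₖ = aₖqₖ₋₁ + qₖ₋₂ (with p₋₁=1, p₋₂=0, q₋₁=0, q₋₂=1):
  k=0: a=5, p=5, q=1
  k=1: a=2, p=11, q=2
  k=2: a=16, p=181, q=33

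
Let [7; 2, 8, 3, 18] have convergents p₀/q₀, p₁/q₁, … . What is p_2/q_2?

Using pₖ = aₖpₖ₋₁ + pₖ₋₂, qₖ = aₖqₖ₋₁ + qₖ₋₂ (with p₋₁=1, p₋₂=0, q₋₁=0, q₋₂=1):
  k=0: a=7, p=7, q=1
  k=1: a=2, p=15, q=2
  k=2: a=8, p=127, q=17

127/17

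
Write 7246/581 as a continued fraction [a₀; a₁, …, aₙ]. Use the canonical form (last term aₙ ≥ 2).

7246 = 12·581 + 274
581 = 2·274 + 33
274 = 8·33 + 10
33 = 3·10 + 3
10 = 3·3 + 1
3 = 3·1 + 0  (stop)
So 7246/581 = [12; 2, 8, 3, 3, 3].

[12; 2, 8, 3, 3, 3]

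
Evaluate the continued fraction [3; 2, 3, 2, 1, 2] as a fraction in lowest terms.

Fold from the inside: start with 2/1.
  1 + 1/2 = 3/2
  2 + 2/3 = 8/3
  3 + 3/8 = 27/8
  2 + 8/27 = 62/27
  3 + 27/62 = 213/62

213/62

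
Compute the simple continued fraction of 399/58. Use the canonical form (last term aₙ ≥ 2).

[6; 1, 7, 3, 2]

399 = 6*58 + 51
58 = 1*51 + 7
51 = 7*7 + 2
7 = 3*2 + 1
2 = 2*1 + 0  (stop)
So 399/58 = [6; 1, 7, 3, 2].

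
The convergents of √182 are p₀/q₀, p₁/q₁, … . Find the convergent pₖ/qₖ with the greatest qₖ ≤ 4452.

38597/2861

√182 = [13; 2, 26, …] (period length 2).
Convergents:
  p_0/q_0 = 13/1
  p_1/q_1 = 27/2
  p_2/q_2 = 715/53
  p_3/q_3 = 1457/108
  p_4/q_4 = 38597/2861
  p_5/q_5 = 78651/5830
q_4 = 2861 ≤ 4452 < 5830 = q_5, so the answer is 38597/2861.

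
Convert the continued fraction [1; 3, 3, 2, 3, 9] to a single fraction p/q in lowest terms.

Fold from the inside: start with 9/1.
  3 + 1/9 = 28/9
  2 + 9/28 = 65/28
  3 + 28/65 = 223/65
  3 + 65/223 = 734/223
  1 + 223/734 = 957/734

957/734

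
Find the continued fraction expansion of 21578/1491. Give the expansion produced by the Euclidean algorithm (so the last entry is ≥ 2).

21578 = 14*1491 + 704
1491 = 2*704 + 83
704 = 8*83 + 40
83 = 2*40 + 3
40 = 13*3 + 1
3 = 3*1 + 0  (stop)
So 21578/1491 = [14; 2, 8, 2, 13, 3].

[14; 2, 8, 2, 13, 3]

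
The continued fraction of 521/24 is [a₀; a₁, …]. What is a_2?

521 = 21·24 + 17   →  a_0 = 21
24 = 1·17 + 7   →  a_1 = 1
17 = 2·7 + 3   →  a_2 = 2

2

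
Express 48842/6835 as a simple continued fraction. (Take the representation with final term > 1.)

48842 = 7*6835 + 997
6835 = 6*997 + 853
997 = 1*853 + 144
853 = 5*144 + 133
144 = 1*133 + 11
133 = 12*11 + 1
11 = 11*1 + 0  (stop)
So 48842/6835 = [7; 6, 1, 5, 1, 12, 11].

[7; 6, 1, 5, 1, 12, 11]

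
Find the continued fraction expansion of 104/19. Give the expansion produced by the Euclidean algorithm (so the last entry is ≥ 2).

104 = 5×19 + 9
19 = 2×9 + 1
9 = 9×1 + 0  (stop)
So 104/19 = [5; 2, 9].

[5; 2, 9]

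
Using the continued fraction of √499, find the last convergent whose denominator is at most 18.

67/3

√499 = [22; 2, 1, 21, 1, 2, 44, …] (period length 6).
Convergents:
  p_0/q_0 = 22/1
  p_1/q_1 = 45/2
  p_2/q_2 = 67/3
  p_3/q_3 = 1452/65
q_2 = 3 ≤ 18 < 65 = q_3, so the answer is 67/3.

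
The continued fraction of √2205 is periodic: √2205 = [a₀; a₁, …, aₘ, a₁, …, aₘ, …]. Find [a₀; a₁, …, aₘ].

a₀ = ⌊√2205⌋ = 46.
With m₀=0, d₀=1 and mₖ₊₁ = dₖaₖ − mₖ, dₖ₊₁ = (n − mₖ₊₁²)/dₖ, aₖ₊₁ = ⌊(a₀+mₖ₊₁)/dₖ₊₁⌋:
  k=1: m=46, d=89, a=1
  k=2: m=43, d=4, a=22
  k=3: m=45, d=45, a=2
  k=4: m=45, d=4, a=22
  k=5: m=43, d=89, a=1
  k=6: m=46, d=1, a=92
d=1 and a=2a₀=92 at k=6, so the next step gives (m, d) = (46, 89) again — its k=1 value — and the period has length 6.

[46; 1, 22, 2, 22, 1, 92]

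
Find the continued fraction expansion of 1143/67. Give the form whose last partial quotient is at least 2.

[17; 16, 1, 3]

1143 = 17·67 + 4
67 = 16·4 + 3
4 = 1·3 + 1
3 = 3·1 + 0  (stop)
So 1143/67 = [17; 16, 1, 3].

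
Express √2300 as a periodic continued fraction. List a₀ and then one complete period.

[47; 1, 22, 1, 94]

a₀ = ⌊√2300⌋ = 47.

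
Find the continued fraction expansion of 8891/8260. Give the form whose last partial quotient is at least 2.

8891 = 1*8260 + 631
8260 = 13*631 + 57
631 = 11*57 + 4
57 = 14*4 + 1
4 = 4*1 + 0  (stop)
So 8891/8260 = [1; 13, 11, 14, 4].

[1; 13, 11, 14, 4]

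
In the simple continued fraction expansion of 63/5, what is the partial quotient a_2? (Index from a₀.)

63 = 12·5 + 3   →  a_0 = 12
5 = 1·3 + 2   →  a_1 = 1
3 = 1·2 + 1   →  a_2 = 1

1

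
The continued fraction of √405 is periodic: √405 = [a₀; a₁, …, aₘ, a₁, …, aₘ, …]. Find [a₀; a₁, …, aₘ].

[20; 8, 40]

a₀ = ⌊√405⌋ = 20.
With m₀=0, d₀=1 and mₖ₊₁ = dₖaₖ − mₖ, dₖ₊₁ = (n − mₖ₊₁²)/dₖ, aₖ₊₁ = ⌊(a₀+mₖ₊₁)/dₖ₊₁⌋:
  k=1: m=20, d=5, a=8
  k=2: m=20, d=1, a=40
d=1 and a=2a₀=40 at k=2, so the next step gives (m, d) = (20, 5) again — its k=1 value — and the period has length 2.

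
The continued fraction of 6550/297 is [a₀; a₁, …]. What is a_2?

6550 = 22·297 + 16   →  a_0 = 22
297 = 18·16 + 9   →  a_1 = 18
16 = 1·9 + 7   →  a_2 = 1

1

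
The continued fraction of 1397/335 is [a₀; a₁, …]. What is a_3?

1397 = 4·335 + 57   →  a_0 = 4
335 = 5·57 + 50   →  a_1 = 5
57 = 1·50 + 7   →  a_2 = 1
50 = 7·7 + 1   →  a_3 = 7

7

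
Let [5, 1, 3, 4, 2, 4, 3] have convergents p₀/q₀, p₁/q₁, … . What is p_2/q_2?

23/4

Using pₖ = aₖpₖ₋₁ + pₖ₋₂, qₖ = aₖqₖ₋₁ + qₖ₋₂ (with p₋₁=1, p₋₂=0, q₋₁=0, q₋₂=1):
  k=0: a=5, p=5, q=1
  k=1: a=1, p=6, q=1
  k=2: a=3, p=23, q=4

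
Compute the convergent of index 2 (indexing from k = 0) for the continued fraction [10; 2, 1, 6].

Using pₖ = aₖpₖ₋₁ + pₖ₋₂, qₖ = aₖqₖ₋₁ + qₖ₋₂ (with p₋₁=1, p₋₂=0, q₋₁=0, q₋₂=1):
  k=0: a=10, p=10, q=1
  k=1: a=2, p=21, q=2
  k=2: a=1, p=31, q=3

31/3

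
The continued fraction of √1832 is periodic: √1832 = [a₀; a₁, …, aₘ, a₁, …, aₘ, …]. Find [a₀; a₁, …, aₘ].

a₀ = ⌊√1832⌋ = 42.
With m₀=0, d₀=1 and mₖ₊₁ = dₖaₖ − mₖ, dₖ₊₁ = (n − mₖ₊₁²)/dₖ, aₖ₊₁ = ⌊(a₀+mₖ₊₁)/dₖ₊₁⌋:
  k=1: m=42, d=68, a=1
  k=2: m=26, d=17, a=4
  k=3: m=42, d=4, a=21
  k=4: m=42, d=17, a=4
  k=5: m=26, d=68, a=1
  k=6: m=42, d=1, a=84
d=1 and a=2a₀=84 at k=6, so the next step gives (m, d) = (42, 68) again — its k=1 value — and the period has length 6.

[42; 1, 4, 21, 4, 1, 84]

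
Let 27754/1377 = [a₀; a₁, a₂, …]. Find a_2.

27754 = 20·1377 + 214   →  a_0 = 20
1377 = 6·214 + 93   →  a_1 = 6
214 = 2·93 + 28   →  a_2 = 2

2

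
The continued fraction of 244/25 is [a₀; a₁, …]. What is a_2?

3

244 = 9·25 + 19   →  a_0 = 9
25 = 1·19 + 6   →  a_1 = 1
19 = 3·6 + 1   →  a_2 = 3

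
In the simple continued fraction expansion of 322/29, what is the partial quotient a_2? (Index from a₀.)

322 = 11·29 + 3   →  a_0 = 11
29 = 9·3 + 2   →  a_1 = 9
3 = 1·2 + 1   →  a_2 = 1

1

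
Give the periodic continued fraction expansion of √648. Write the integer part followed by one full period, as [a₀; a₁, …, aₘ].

a₀ = ⌊√648⌋ = 25.
With m₀=0, d₀=1 and mₖ₊₁ = dₖaₖ − mₖ, dₖ₊₁ = (n − mₖ₊₁²)/dₖ, aₖ₊₁ = ⌊(a₀+mₖ₊₁)/dₖ₊₁⌋:
  k=1: m=25, d=23, a=2
  k=2: m=21, d=9, a=5
  k=3: m=24, d=8, a=6
  k=4: m=24, d=9, a=5
  k=5: m=21, d=23, a=2
  k=6: m=25, d=1, a=50
d=1 and a=2a₀=50 at k=6, so the next step gives (m, d) = (25, 23) again — its k=1 value — and the period has length 6.

[25; 2, 5, 6, 5, 2, 50]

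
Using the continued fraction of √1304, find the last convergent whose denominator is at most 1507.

√1304 = [36; 9, 72, …] (period length 2).
Convergents:
  p_0/q_0 = 36/1
  p_1/q_1 = 325/9
  p_2/q_2 = 23436/649
  p_3/q_3 = 211249/5850
q_2 = 649 ≤ 1507 < 5850 = q_3, so the answer is 23436/649.

23436/649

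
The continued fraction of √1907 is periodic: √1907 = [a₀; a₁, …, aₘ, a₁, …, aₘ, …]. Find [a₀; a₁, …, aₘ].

[43; 1, 2, 43, 2, 1, 86]

a₀ = ⌊√1907⌋ = 43.
With m₀=0, d₀=1 and mₖ₊₁ = dₖaₖ − mₖ, dₖ₊₁ = (n − mₖ₊₁²)/dₖ, aₖ₊₁ = ⌊(a₀+mₖ₊₁)/dₖ₊₁⌋:
  k=1: m=43, d=58, a=1
  k=2: m=15, d=29, a=2
  k=3: m=43, d=2, a=43
  k=4: m=43, d=29, a=2
  k=5: m=15, d=58, a=1
  k=6: m=43, d=1, a=86
d=1 and a=2a₀=86 at k=6, so the next step gives (m, d) = (43, 58) again — its k=1 value — and the period has length 6.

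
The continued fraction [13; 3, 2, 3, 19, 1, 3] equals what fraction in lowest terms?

Fold from the inside: start with 3/1.
  1 + 1/3 = 4/3
  19 + 3/4 = 79/4
  3 + 4/79 = 241/79
  2 + 79/241 = 561/241
  3 + 241/561 = 1924/561
  13 + 561/1924 = 25573/1924

25573/1924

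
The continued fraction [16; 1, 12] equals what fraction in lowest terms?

Using pₖ = aₖpₖ₋₁ + pₖ₋₂ and qₖ = aₖqₖ₋₁ + qₖ₋₂:
  k=0: a=16, p=16, q=1
  k=1: a=1, p=17, q=1
  k=2: a=12, p=220, q=13

220/13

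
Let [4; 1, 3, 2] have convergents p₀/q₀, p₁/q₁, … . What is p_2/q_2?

19/4

Using pₖ = aₖpₖ₋₁ + pₖ₋₂, qₖ = aₖqₖ₋₁ + qₖ₋₂ (with p₋₁=1, p₋₂=0, q₋₁=0, q₋₂=1):
  k=0: a=4, p=4, q=1
  k=1: a=1, p=5, q=1
  k=2: a=3, p=19, q=4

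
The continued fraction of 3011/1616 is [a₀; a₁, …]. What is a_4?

4

3011 = 1·1616 + 1395   →  a_0 = 1
1616 = 1·1395 + 221   →  a_1 = 1
1395 = 6·221 + 69   →  a_2 = 6
221 = 3·69 + 14   →  a_3 = 3
69 = 4·14 + 13   →  a_4 = 4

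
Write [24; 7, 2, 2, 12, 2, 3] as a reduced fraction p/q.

Using pₖ = aₖpₖ₋₁ + pₖ₋₂ and qₖ = aₖqₖ₋₁ + qₖ₋₂:
  k=0: a=24, p=24, q=1
  k=1: a=7, p=169, q=7
  k=2: a=2, p=362, q=15
  k=3: a=2, p=893, q=37
  k=4: a=12, p=11078, q=459
  k=5: a=2, p=23049, q=955
  k=6: a=3, p=80225, q=3324

80225/3324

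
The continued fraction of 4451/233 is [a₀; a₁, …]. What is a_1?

4451 = 19·233 + 24   →  a_0 = 19
233 = 9·24 + 17   →  a_1 = 9

9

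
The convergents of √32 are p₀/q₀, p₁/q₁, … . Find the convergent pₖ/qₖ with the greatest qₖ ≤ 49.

198/35

√32 = [5; 1, 1, 1, 10, …] (period length 4).
Convergents:
  p_0/q_0 = 5/1
  p_1/q_1 = 6/1
  p_2/q_2 = 11/2
  p_3/q_3 = 17/3
  p_4/q_4 = 181/32
  p_5/q_5 = 198/35
  p_6/q_6 = 379/67
q_5 = 35 ≤ 49 < 67 = q_6, so the answer is 198/35.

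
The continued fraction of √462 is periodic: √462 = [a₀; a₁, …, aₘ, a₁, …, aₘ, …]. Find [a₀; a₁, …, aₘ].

[21; 2, 42]

a₀ = ⌊√462⌋ = 21.
With m₀=0, d₀=1 and mₖ₊₁ = dₖaₖ − mₖ, dₖ₊₁ = (n − mₖ₊₁²)/dₖ, aₖ₊₁ = ⌊(a₀+mₖ₊₁)/dₖ₊₁⌋:
  k=1: m=21, d=21, a=2
  k=2: m=21, d=1, a=42
d=1 and a=2a₀=42 at k=2, so the next step gives (m, d) = (21, 21) again — its k=1 value — and the period has length 2.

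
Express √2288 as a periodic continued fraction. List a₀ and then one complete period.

[47; 1, 4, 1, 94]

a₀ = ⌊√2288⌋ = 47.
With m₀=0, d₀=1 and mₖ₊₁ = dₖaₖ − mₖ, dₖ₊₁ = (n − mₖ₊₁²)/dₖ, aₖ₊₁ = ⌊(a₀+mₖ₊₁)/dₖ₊₁⌋:
  k=1: m=47, d=79, a=1
  k=2: m=32, d=16, a=4
  k=3: m=32, d=79, a=1
  k=4: m=47, d=1, a=94
d=1 and a=2a₀=94 at k=4, so the next step gives (m, d) = (47, 79) again — its k=1 value — and the period has length 4.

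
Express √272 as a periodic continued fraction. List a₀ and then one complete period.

[16; 2, 32]

a₀ = ⌊√272⌋ = 16.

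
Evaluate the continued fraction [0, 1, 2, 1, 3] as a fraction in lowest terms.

11/15

Fold from the inside: start with 3/1.
  1 + 1/3 = 4/3
  2 + 3/4 = 11/4
  1 + 4/11 = 15/11
  0 + 11/15 = 11/15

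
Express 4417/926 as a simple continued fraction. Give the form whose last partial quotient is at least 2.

[4; 1, 3, 2, 1, 7, 4, 2]

4417 = 4×926 + 713
926 = 1×713 + 213
713 = 3×213 + 74
213 = 2×74 + 65
74 = 1×65 + 9
65 = 7×9 + 2
9 = 4×2 + 1
2 = 2×1 + 0  (stop)
So 4417/926 = [4; 1, 3, 2, 1, 7, 4, 2].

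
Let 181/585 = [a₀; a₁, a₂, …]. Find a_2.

181 = 0·585 + 181   →  a_0 = 0
585 = 3·181 + 42   →  a_1 = 3
181 = 4·42 + 13   →  a_2 = 4

4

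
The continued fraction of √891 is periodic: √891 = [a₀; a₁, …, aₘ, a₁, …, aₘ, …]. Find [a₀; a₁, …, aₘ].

a₀ = ⌊√891⌋ = 29.

[29; 1, 5, 1, 1, 1, 5, 1, 58]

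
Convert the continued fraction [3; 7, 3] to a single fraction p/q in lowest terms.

69/22

Fold from the inside: start with 3/1.
  7 + 1/3 = 22/3
  3 + 3/22 = 69/22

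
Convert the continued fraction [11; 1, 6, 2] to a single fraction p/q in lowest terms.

Fold from the inside: start with 2/1.
  6 + 1/2 = 13/2
  1 + 2/13 = 15/13
  11 + 13/15 = 178/15

178/15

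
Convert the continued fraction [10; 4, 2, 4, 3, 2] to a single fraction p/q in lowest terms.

Fold from the inside: start with 2/1.
  3 + 1/2 = 7/2
  4 + 2/7 = 30/7
  2 + 7/30 = 67/30
  4 + 30/67 = 298/67
  10 + 67/298 = 3047/298

3047/298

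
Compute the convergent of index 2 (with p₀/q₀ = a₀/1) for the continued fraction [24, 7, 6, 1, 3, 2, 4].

Using pₖ = aₖpₖ₋₁ + pₖ₋₂, qₖ = aₖqₖ₋₁ + qₖ₋₂ (with p₋₁=1, p₋₂=0, q₋₁=0, q₋₂=1):
  k=0: a=24, p=24, q=1
  k=1: a=7, p=169, q=7
  k=2: a=6, p=1038, q=43

1038/43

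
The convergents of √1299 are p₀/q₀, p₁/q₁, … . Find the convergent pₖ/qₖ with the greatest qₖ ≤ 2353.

62316/1729

√1299 = [36; 24, 72, …] (period length 2).
Convergents:
  p_0/q_0 = 36/1
  p_1/q_1 = 865/24
  p_2/q_2 = 62316/1729
  p_3/q_3 = 1496449/41520
q_2 = 1729 ≤ 2353 < 41520 = q_3, so the answer is 62316/1729.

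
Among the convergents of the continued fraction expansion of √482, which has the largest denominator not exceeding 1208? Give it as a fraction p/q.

√482 = [21; 1, 20, 1, 42, …] (period length 4).
Convergents:
  p_0/q_0 = 21/1
  p_1/q_1 = 22/1
  p_2/q_2 = 461/21
  p_3/q_3 = 483/22
  p_4/q_4 = 20747/945
  p_5/q_5 = 21230/967
  p_6/q_6 = 445347/20285
q_5 = 967 ≤ 1208 < 20285 = q_6, so the answer is 21230/967.

21230/967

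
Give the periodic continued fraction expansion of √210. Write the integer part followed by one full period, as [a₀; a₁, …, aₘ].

[14; 2, 28]

a₀ = ⌊√210⌋ = 14.
With m₀=0, d₀=1 and mₖ₊₁ = dₖaₖ − mₖ, dₖ₊₁ = (n − mₖ₊₁²)/dₖ, aₖ₊₁ = ⌊(a₀+mₖ₊₁)/dₖ₊₁⌋:
  k=1: m=14, d=14, a=2
  k=2: m=14, d=1, a=28
d=1 and a=2a₀=28 at k=2, so the next step gives (m, d) = (14, 14) again — its k=1 value — and the period has length 2.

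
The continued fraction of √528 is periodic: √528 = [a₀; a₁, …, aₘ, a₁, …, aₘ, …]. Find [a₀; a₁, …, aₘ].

a₀ = ⌊√528⌋ = 22.
With m₀=0, d₀=1 and mₖ₊₁ = dₖaₖ − mₖ, dₖ₊₁ = (n − mₖ₊₁²)/dₖ, aₖ₊₁ = ⌊(a₀+mₖ₊₁)/dₖ₊₁⌋:
  k=1: m=22, d=44, a=1
  k=2: m=22, d=1, a=44
d=1 and a=2a₀=44 at k=2, so the next step gives (m, d) = (22, 44) again — its k=1 value — and the period has length 2.

[22; 1, 44]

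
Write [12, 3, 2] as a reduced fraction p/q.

86/7

Using pₖ = aₖpₖ₋₁ + pₖ₋₂ and qₖ = aₖqₖ₋₁ + qₖ₋₂:
  k=0: a=12, p=12, q=1
  k=1: a=3, p=37, q=3
  k=2: a=2, p=86, q=7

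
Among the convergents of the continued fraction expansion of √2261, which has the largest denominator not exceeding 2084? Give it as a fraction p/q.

90868/1911

√2261 = [47; 1, 1, 4, 1, 1, 94, …] (period length 6).
Convergents:
  p_0/q_0 = 47/1
  p_1/q_1 = 48/1
  p_2/q_2 = 95/2
  p_3/q_3 = 428/9
  p_4/q_4 = 523/11
  p_5/q_5 = 951/20
  p_6/q_6 = 89917/1891
  p_7/q_7 = 90868/1911
  p_8/q_8 = 180785/3802
q_7 = 1911 ≤ 2084 < 3802 = q_8, so the answer is 90868/1911.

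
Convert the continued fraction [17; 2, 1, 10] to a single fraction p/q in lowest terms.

555/32

Fold from the inside: start with 10/1.
  1 + 1/10 = 11/10
  2 + 10/11 = 32/11
  17 + 11/32 = 555/32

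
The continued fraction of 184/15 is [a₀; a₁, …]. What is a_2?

184 = 12·15 + 4   →  a_0 = 12
15 = 3·4 + 3   →  a_1 = 3
4 = 1·3 + 1   →  a_2 = 1

1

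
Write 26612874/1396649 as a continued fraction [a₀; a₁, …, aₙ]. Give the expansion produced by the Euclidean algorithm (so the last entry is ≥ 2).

26612874 = 19*1396649 + 76543
1396649 = 18*76543 + 18875
76543 = 4*18875 + 1043
18875 = 18*1043 + 101
1043 = 10*101 + 33
101 = 3*33 + 2
33 = 16*2 + 1
2 = 2*1 + 0  (stop)
So 26612874/1396649 = [19; 18, 4, 18, 10, 3, 16, 2].

[19; 18, 4, 18, 10, 3, 16, 2]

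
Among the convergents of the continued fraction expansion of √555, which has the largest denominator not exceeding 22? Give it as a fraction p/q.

√555 = [23; 1, 1, 3, 1, 3, 1, 1, 46, …] (period length 8).
Convergents:
  p_0/q_0 = 23/1
  p_1/q_1 = 24/1
  p_2/q_2 = 47/2
  p_3/q_3 = 165/7
  p_4/q_4 = 212/9
  p_5/q_5 = 801/34
q_4 = 9 ≤ 22 < 34 = q_5, so the answer is 212/9.

212/9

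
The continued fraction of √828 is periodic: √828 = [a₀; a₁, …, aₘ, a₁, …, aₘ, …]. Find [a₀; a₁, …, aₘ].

a₀ = ⌊√828⌋ = 28.
With m₀=0, d₀=1 and mₖ₊₁ = dₖaₖ − mₖ, dₖ₊₁ = (n − mₖ₊₁²)/dₖ, aₖ₊₁ = ⌊(a₀+mₖ₊₁)/dₖ₊₁⌋:
  k=1: m=28, d=44, a=1
  k=2: m=16, d=13, a=3
  k=3: m=23, d=23, a=2
  k=4: m=23, d=13, a=3
  k=5: m=16, d=44, a=1
  k=6: m=28, d=1, a=56
d=1 and a=2a₀=56 at k=6, so the next step gives (m, d) = (28, 44) again — its k=1 value — and the period has length 6.

[28; 1, 3, 2, 3, 1, 56]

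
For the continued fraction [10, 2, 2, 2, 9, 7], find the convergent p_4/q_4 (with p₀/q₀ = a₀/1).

1177/113

Using pₖ = aₖpₖ₋₁ + pₖ₋₂, qₖ = aₖqₖ₋₁ + qₖ₋₂ (with p₋₁=1, p₋₂=0, q₋₁=0, q₋₂=1):
  k=0: a=10, p=10, q=1
  k=1: a=2, p=21, q=2
  k=2: a=2, p=52, q=5
  k=3: a=2, p=125, q=12
  k=4: a=9, p=1177, q=113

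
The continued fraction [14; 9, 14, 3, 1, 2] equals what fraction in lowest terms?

Fold from the inside: start with 2/1.
  1 + 1/2 = 3/2
  3 + 2/3 = 11/3
  14 + 3/11 = 157/11
  9 + 11/157 = 1424/157
  14 + 157/1424 = 20093/1424

20093/1424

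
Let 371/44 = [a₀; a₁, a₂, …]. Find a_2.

3

371 = 8·44 + 19   →  a_0 = 8
44 = 2·19 + 6   →  a_1 = 2
19 = 3·6 + 1   →  a_2 = 3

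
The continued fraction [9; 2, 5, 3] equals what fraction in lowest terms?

Using pₖ = aₖpₖ₋₁ + pₖ₋₂ and qₖ = aₖqₖ₋₁ + qₖ₋₂:
  k=0: a=9, p=9, q=1
  k=1: a=2, p=19, q=2
  k=2: a=5, p=104, q=11
  k=3: a=3, p=331, q=35

331/35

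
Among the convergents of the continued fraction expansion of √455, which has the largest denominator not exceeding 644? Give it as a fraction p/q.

8191/384

√455 = [21; 3, 42, …] (period length 2).
Convergents:
  p_0/q_0 = 21/1
  p_1/q_1 = 64/3
  p_2/q_2 = 2709/127
  p_3/q_3 = 8191/384
  p_4/q_4 = 346731/16255
q_3 = 384 ≤ 644 < 16255 = q_4, so the answer is 8191/384.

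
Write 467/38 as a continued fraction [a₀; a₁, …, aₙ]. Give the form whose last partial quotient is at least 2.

467 = 12*38 + 11
38 = 3*11 + 5
11 = 2*5 + 1
5 = 5*1 + 0  (stop)
So 467/38 = [12; 3, 2, 5].

[12; 3, 2, 5]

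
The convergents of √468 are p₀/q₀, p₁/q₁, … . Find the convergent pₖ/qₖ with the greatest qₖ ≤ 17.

238/11

√468 = [21; 1, 1, 1, 2, 1, 1, 1, 42, …] (period length 8).
Convergents:
  p_0/q_0 = 21/1
  p_1/q_1 = 22/1
  p_2/q_2 = 43/2
  p_3/q_3 = 65/3
  p_4/q_4 = 173/8
  p_5/q_5 = 238/11
  p_6/q_6 = 411/19
q_5 = 11 ≤ 17 < 19 = q_6, so the answer is 238/11.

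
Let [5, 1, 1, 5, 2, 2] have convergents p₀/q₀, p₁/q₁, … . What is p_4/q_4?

Using pₖ = aₖpₖ₋₁ + pₖ₋₂, qₖ = aₖqₖ₋₁ + qₖ₋₂ (with p₋₁=1, p₋₂=0, q₋₁=0, q₋₂=1):
  k=0: a=5, p=5, q=1
  k=1: a=1, p=6, q=1
  k=2: a=1, p=11, q=2
  k=3: a=5, p=61, q=11
  k=4: a=2, p=133, q=24

133/24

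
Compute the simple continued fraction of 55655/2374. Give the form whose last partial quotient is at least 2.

55655 = 23*2374 + 1053
2374 = 2*1053 + 268
1053 = 3*268 + 249
268 = 1*249 + 19
249 = 13*19 + 2
19 = 9*2 + 1
2 = 2*1 + 0  (stop)
So 55655/2374 = [23; 2, 3, 1, 13, 9, 2].

[23; 2, 3, 1, 13, 9, 2]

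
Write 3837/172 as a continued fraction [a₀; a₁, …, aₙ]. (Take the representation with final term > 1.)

[22; 3, 4, 13]

3837 = 22*172 + 53
172 = 3*53 + 13
53 = 4*13 + 1
13 = 13*1 + 0  (stop)
So 3837/172 = [22; 3, 4, 13].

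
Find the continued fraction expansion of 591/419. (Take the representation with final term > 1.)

[1; 2, 2, 3, 2, 2, 4]

591 = 1×419 + 172
419 = 2×172 + 75
172 = 2×75 + 22
75 = 3×22 + 9
22 = 2×9 + 4
9 = 2×4 + 1
4 = 4×1 + 0  (stop)
So 591/419 = [1; 2, 2, 3, 2, 2, 4].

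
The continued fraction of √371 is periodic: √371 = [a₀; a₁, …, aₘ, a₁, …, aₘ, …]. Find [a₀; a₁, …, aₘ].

a₀ = ⌊√371⌋ = 19.
With m₀=0, d₀=1 and mₖ₊₁ = dₖaₖ − mₖ, dₖ₊₁ = (n − mₖ₊₁²)/dₖ, aₖ₊₁ = ⌊(a₀+mₖ₊₁)/dₖ₊₁⌋:
  k=1: m=19, d=10, a=3
  k=2: m=11, d=25, a=1
  k=3: m=14, d=7, a=4
  k=4: m=14, d=25, a=1
  k=5: m=11, d=10, a=3
  k=6: m=19, d=1, a=38
d=1 and a=2a₀=38 at k=6, so the next step gives (m, d) = (19, 10) again — its k=1 value — and the period has length 6.

[19; 3, 1, 4, 1, 3, 38]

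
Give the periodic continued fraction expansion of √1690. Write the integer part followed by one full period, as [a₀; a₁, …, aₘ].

[41; 9, 8, 9, 82]

a₀ = ⌊√1690⌋ = 41.
With m₀=0, d₀=1 and mₖ₊₁ = dₖaₖ − mₖ, dₖ₊₁ = (n − mₖ₊₁²)/dₖ, aₖ₊₁ = ⌊(a₀+mₖ₊₁)/dₖ₊₁⌋:
  k=1: m=41, d=9, a=9
  k=2: m=40, d=10, a=8
  k=3: m=40, d=9, a=9
  k=4: m=41, d=1, a=82
d=1 and a=2a₀=82 at k=4, so the next step gives (m, d) = (41, 9) again — its k=1 value — and the period has length 4.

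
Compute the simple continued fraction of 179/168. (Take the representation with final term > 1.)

179 = 1×168 + 11
168 = 15×11 + 3
11 = 3×3 + 2
3 = 1×2 + 1
2 = 2×1 + 0  (stop)
So 179/168 = [1; 15, 3, 1, 2].

[1; 15, 3, 1, 2]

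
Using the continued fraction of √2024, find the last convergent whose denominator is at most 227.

√2024 = [44; 1, 88, …] (period length 2).
Convergents:
  p_0/q_0 = 44/1
  p_1/q_1 = 45/1
  p_2/q_2 = 4004/89
  p_3/q_3 = 4049/90
  p_4/q_4 = 360316/8009
q_3 = 90 ≤ 227 < 8009 = q_4, so the answer is 4049/90.

4049/90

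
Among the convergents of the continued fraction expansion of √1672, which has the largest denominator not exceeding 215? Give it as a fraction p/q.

√1672 = [40; 1, 8, 10, 8, 1, 80, …] (period length 6).
Convergents:
  p_0/q_0 = 40/1
  p_1/q_1 = 41/1
  p_2/q_2 = 368/9
  p_3/q_3 = 3721/91
  p_4/q_4 = 30136/737
q_3 = 91 ≤ 215 < 737 = q_4, so the answer is 3721/91.

3721/91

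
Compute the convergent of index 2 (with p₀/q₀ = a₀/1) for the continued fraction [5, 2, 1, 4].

16/3

Using pₖ = aₖpₖ₋₁ + pₖ₋₂, qₖ = aₖqₖ₋₁ + qₖ₋₂ (with p₋₁=1, p₋₂=0, q₋₁=0, q₋₂=1):
  k=0: a=5, p=5, q=1
  k=1: a=2, p=11, q=2
  k=2: a=1, p=16, q=3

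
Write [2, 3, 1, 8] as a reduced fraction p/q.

79/35

Fold from the inside: start with 8/1.
  1 + 1/8 = 9/8
  3 + 8/9 = 35/9
  2 + 9/35 = 79/35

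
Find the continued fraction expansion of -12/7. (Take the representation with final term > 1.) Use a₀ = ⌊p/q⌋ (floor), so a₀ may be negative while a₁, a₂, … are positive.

[-2; 3, 2]

-12 = -2·7 + 2
7 = 3·2 + 1
2 = 2·1 + 0  (stop)
So -12/7 = [-2; 3, 2].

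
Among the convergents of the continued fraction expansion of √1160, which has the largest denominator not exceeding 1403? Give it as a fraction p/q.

√1160 = [34; 17, 68, …] (period length 2).
Convergents:
  p_0/q_0 = 34/1
  p_1/q_1 = 579/17
  p_2/q_2 = 39406/1157
  p_3/q_3 = 670481/19686
q_2 = 1157 ≤ 1403 < 19686 = q_3, so the answer is 39406/1157.

39406/1157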